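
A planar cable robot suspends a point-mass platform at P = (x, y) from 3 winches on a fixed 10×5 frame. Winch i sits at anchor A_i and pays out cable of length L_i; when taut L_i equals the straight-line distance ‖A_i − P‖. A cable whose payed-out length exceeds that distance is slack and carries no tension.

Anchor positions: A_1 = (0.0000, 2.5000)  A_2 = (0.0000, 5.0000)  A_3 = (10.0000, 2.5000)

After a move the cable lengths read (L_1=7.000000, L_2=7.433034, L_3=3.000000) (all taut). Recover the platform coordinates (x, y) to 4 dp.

circle eqns → linear via eq_j − eq_1; set k_j = A_j·A_j − L_j²
k_1 = 0.0000+6.2500−49.0000 = -42.7500
0.0000·x − 5.0000·y = k_1−k_2 = -12.5000
-20.0000·x + 0.0000·y = k_1−k_3 = -140.0000
solve first two rows → x=7.0000, y=2.5000

(7.0000, 2.5000)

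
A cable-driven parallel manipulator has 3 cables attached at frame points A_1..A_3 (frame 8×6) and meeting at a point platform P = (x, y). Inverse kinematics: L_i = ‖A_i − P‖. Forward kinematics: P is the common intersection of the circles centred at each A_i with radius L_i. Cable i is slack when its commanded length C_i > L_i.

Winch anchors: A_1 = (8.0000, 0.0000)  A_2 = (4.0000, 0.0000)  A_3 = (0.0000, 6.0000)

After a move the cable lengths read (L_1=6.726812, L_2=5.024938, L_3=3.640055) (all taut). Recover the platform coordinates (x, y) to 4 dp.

(3.5000, 5.0000)

expand ‖A_i−P‖²=L_i² and subtract eq 1 (k_i ≔ ‖A_i‖²−L_i²)
k_1 = 64.0000+0.0000−45.2500 = 18.7500
eq1−eq2 → [8.0000  0.0000]·P = 28.0000
eq1−eq3 → [16.0000  -12.0000]·P = -4.0000
2×2 solve → P = (3.5000, 5.0000)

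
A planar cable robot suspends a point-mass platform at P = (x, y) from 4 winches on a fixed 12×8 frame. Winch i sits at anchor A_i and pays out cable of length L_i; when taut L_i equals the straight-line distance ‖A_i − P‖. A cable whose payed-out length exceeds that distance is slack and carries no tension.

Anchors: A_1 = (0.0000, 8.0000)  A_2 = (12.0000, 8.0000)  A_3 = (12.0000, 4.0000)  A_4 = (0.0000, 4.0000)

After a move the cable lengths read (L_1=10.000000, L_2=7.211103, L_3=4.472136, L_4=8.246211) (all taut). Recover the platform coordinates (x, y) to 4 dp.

expand ‖A_i−P‖²=L_i² and subtract eq 1 (q_i ≔ ‖A_i‖²−L_i²)
q_1 = 0.0000+64.0000−100.0000 = -36.0000
eq1−eq2 → [-24.0000  0.0000]·P = -192.0000
eq1−eq3 → [-24.0000  8.0000]·P = -176.0000
eq1−eq4 → [0.0000  8.0000]·P = 16.0000
2×2 solve → P = (8.0000, 2.0000)
check cable 4: ‖A_4−P‖² = 68.0000 ≈ L_4² = 68.0000 ✓

(8.0000, 2.0000)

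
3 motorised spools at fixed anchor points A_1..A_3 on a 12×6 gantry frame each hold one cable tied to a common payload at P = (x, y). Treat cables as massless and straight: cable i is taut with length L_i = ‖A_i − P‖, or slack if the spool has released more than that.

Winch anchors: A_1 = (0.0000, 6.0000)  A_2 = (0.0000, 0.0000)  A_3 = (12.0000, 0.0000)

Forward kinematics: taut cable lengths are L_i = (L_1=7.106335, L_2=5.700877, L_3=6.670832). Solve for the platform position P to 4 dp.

expand ‖A_i−P‖²=L_i² and subtract eq 1 (c_i ≔ ‖A_i‖²−L_i²)
c_1 = 0.0000+36.0000−50.5000 = -14.5000
eq1−eq2 → [0.0000  12.0000]·P = 18.0000
eq1−eq3 → [-24.0000  12.0000]·P = -114.0000
2×2 solve → P = (5.5000, 1.5000)

(5.5000, 1.5000)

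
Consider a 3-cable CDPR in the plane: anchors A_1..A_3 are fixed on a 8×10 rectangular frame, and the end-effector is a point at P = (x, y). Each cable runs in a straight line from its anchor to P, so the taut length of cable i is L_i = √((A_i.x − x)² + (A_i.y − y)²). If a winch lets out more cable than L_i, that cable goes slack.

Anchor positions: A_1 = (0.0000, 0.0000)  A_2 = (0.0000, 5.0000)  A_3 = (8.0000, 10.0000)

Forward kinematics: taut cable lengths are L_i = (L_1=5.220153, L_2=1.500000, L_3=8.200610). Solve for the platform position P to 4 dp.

each cable: (A_i−P)·(A_i−P) = L_i²; let c_i = ‖A_i‖²−L_i²
c_1 = 0.0000+0.0000−27.2500 = -27.2500
row 1: 0.0000x − 10.0000y = -50.0000  (c_2=22.7500)
row 2: -16.0000x − 20.0000y = -124.0000  (c_3=96.7500)
Cramer on rows 1–2 → x = 1.5000, y = 5.0000

(1.5000, 5.0000)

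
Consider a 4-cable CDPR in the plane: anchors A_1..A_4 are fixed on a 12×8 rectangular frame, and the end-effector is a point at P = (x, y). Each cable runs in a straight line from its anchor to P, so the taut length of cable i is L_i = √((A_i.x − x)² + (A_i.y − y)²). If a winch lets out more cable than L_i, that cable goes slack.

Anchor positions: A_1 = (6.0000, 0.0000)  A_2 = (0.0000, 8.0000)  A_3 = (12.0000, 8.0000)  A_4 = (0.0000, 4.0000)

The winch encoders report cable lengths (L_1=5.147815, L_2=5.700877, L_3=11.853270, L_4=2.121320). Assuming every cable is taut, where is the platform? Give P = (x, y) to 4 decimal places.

(1.5000, 2.5000)

each cable: (A_i−P)·(A_i−P) = L_i²; let k_i = ‖A_i‖²−L_i²
k_1 = 36.0000+0.0000−26.5000 = 9.5000
row 1: 12.0000x − 16.0000y = -22.0000  (k_2=31.5000)
row 2: -12.0000x − 16.0000y = -58.0000  (k_3=67.5000)
row 3: 12.0000x − 8.0000y = -2.0000  (k_4=11.5000)
Cramer on rows 1–2 → x = 1.5000, y = 2.5000
check cable 4: ‖A_4−P‖² = 4.5000 ≈ L_4² = 4.5000 ✓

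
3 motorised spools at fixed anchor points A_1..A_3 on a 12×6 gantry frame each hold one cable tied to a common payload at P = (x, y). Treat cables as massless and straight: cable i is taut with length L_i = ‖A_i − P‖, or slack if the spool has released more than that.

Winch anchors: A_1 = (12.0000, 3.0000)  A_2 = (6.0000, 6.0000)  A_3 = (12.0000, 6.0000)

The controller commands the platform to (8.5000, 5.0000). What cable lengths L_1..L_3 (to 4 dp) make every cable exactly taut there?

L_1: Δ = A_1−P = (3.5000, -2.0000) → ‖Δ‖ = √16.2500 = 4.0311
L_2: Δ = A_2−P = (-2.5000, 1.0000) → ‖Δ‖ = √7.2500 = 2.6926
L_3: Δ = A_3−P = (3.5000, 1.0000) → ‖Δ‖ = √13.2500 = 3.6401

(4.0311, 2.6926, 3.6401)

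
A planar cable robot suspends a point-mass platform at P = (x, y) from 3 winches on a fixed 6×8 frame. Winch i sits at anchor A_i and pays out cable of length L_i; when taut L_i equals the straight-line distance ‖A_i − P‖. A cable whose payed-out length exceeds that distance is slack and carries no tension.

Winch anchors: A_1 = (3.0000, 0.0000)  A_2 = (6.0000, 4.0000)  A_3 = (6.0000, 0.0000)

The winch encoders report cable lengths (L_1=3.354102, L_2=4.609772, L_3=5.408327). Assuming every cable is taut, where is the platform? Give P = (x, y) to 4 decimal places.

(1.5000, 3.0000)

each cable: (A_i−P)·(A_i−P) = L_i²; let c_i = ‖A_i‖²−L_i²
c_1 = 9.0000+0.0000−11.2500 = -2.2500
row 1: -6.0000x − 8.0000y = -33.0000  (c_2=30.7500)
row 2: -6.0000x + 0.0000y = -9.0000  (c_3=6.7500)
Cramer on rows 1–2 → x = 1.5000, y = 3.0000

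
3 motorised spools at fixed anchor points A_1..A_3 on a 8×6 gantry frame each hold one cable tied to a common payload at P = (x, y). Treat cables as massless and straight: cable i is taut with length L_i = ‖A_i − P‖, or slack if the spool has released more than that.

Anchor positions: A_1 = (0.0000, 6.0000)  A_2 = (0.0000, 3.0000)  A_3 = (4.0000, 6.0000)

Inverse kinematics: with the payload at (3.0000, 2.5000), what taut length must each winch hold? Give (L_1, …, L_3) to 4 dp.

(4.6098, 3.0414, 3.6401)

L_1 = √((0.0000−3.0000)² + (6.0000−2.5000)²) = 4.6098
L_2 = √((0.0000−3.0000)² + (3.0000−2.5000)²) = 3.0414
L_3 = √((4.0000−3.0000)² + (6.0000−2.5000)²) = 3.6401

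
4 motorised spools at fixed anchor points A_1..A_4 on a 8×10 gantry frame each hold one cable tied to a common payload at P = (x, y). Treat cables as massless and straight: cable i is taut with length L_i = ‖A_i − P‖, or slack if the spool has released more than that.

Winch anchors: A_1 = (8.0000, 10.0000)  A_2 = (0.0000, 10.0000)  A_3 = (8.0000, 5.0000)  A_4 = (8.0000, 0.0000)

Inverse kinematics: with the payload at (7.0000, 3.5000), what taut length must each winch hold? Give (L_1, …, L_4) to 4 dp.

(6.5765, 9.5525, 1.8028, 3.6401)

L_1 = √((8.0000−7.0000)² + (10.0000−3.5000)²) = 6.5765
L_2 = √((0.0000−7.0000)² + (10.0000−3.5000)²) = 9.5525
L_3 = √((8.0000−7.0000)² + (5.0000−3.5000)²) = 1.8028
L_4 = √((8.0000−7.0000)² + (0.0000−3.5000)²) = 3.6401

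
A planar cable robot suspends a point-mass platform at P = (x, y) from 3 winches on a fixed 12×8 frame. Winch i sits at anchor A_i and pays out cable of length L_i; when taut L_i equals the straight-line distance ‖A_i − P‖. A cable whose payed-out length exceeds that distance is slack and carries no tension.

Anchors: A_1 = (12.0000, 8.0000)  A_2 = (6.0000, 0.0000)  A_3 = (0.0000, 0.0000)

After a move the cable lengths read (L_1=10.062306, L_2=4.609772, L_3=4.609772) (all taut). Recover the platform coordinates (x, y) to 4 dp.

(3.0000, 3.5000)

circle eqns → linear via eq_j − eq_1; set q_j = A_j·A_j − L_j²
q_1 = 144.0000+64.0000−101.2500 = 106.7500
12.0000·x + 16.0000·y = q_1−q_2 = 92.0000
24.0000·x + 16.0000·y = q_1−q_3 = 128.0000
solve first two rows → x=3.0000, y=3.5000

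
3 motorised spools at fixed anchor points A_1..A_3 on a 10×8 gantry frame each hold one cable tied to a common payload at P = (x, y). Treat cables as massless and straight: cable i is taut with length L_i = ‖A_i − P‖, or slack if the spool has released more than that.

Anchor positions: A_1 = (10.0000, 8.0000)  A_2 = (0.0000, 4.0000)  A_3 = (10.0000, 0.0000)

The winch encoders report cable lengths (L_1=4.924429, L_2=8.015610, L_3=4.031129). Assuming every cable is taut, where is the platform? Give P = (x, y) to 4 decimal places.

(8.0000, 3.5000)

each cable: (A_i−P)·(A_i−P) = L_i²; let k_i = ‖A_i‖²−L_i²
k_1 = 100.0000+64.0000−24.2500 = 139.7500
row 1: 20.0000x + 8.0000y = 188.0000  (k_2=-48.2500)
row 2: 0.0000x + 16.0000y = 56.0000  (k_3=83.7500)
Cramer on rows 1–2 → x = 8.0000, y = 3.5000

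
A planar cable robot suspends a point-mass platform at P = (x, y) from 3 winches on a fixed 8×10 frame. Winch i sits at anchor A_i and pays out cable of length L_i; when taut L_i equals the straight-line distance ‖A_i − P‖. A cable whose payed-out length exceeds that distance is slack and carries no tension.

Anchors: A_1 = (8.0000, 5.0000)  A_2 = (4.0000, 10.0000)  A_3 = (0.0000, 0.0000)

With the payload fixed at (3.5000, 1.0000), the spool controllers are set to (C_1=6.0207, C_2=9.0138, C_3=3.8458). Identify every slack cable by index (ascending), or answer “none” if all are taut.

3

i=1: geometric 6.0208 vs commanded 6.0207 ⇒ taut
i=2: geometric 9.0139 vs commanded 9.0138 ⇒ taut
i=3: geometric 3.6401 vs commanded 3.8458 ⇒ slack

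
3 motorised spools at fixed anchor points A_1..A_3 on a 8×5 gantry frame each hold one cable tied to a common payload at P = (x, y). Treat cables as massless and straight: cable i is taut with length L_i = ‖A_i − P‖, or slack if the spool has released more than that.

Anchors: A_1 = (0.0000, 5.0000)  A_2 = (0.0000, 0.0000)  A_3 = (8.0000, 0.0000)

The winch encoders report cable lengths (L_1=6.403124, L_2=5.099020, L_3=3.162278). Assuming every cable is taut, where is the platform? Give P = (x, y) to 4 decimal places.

circle eqns → linear via eq_j − eq_1; set k_j = A_j·A_j − L_j²
k_1 = 0.0000+25.0000−41.0000 = -16.0000
0.0000·x + 10.0000·y = k_1−k_2 = 10.0000
-16.0000·x + 10.0000·y = k_1−k_3 = -70.0000
solve first two rows → x=5.0000, y=1.0000

(5.0000, 1.0000)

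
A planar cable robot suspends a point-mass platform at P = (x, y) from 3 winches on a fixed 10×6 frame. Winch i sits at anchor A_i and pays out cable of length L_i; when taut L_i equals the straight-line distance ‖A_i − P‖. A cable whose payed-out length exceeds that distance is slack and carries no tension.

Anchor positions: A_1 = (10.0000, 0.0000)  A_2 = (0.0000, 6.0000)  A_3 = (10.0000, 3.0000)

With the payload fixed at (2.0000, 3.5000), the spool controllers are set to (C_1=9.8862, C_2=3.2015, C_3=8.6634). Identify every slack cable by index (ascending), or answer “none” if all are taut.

cable 1: √((8.0000)²+(-3.5000)²)=8.7321, C_1=9.8862: slack
cable 2: √((-2.0000)²+(2.5000)²)=3.2016, C_2=3.2015: taut
cable 3: √((8.0000)²+(-0.5000)²)=8.0156, C_3=8.6634: slack

1, 3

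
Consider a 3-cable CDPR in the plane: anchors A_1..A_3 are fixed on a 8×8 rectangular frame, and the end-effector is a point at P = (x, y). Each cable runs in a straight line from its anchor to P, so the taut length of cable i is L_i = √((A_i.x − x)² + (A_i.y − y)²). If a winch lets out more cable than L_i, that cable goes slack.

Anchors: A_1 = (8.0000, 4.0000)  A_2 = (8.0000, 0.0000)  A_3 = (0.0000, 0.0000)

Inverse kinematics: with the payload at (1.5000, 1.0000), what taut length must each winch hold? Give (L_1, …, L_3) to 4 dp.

cable 1: Δx=6.5000, Δy=3.0000; L_1 = √(Δx²+Δy²) = 7.1589
cable 2: Δx=6.5000, Δy=-1.0000; L_2 = √(Δx²+Δy²) = 6.5765
cable 3: Δx=-1.5000, Δy=-1.0000; L_3 = √(Δx²+Δy²) = 1.8028

(7.1589, 6.5765, 1.8028)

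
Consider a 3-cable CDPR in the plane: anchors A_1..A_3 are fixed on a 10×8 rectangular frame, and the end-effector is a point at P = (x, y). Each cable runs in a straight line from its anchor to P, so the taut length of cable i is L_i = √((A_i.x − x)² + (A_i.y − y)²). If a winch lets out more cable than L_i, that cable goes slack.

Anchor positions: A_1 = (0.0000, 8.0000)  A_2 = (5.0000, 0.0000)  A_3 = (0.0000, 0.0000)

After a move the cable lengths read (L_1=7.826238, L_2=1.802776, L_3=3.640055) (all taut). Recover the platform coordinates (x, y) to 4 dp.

expand ‖A_i−P‖²=L_i² and subtract eq 1 (c_i ≔ ‖A_i‖²−L_i²)
c_1 = 0.0000+64.0000−61.2500 = 2.7500
eq1−eq2 → [-10.0000  16.0000]·P = -19.0000
eq1−eq3 → [0.0000  16.0000]·P = 16.0000
2×2 solve → P = (3.5000, 1.0000)

(3.5000, 1.0000)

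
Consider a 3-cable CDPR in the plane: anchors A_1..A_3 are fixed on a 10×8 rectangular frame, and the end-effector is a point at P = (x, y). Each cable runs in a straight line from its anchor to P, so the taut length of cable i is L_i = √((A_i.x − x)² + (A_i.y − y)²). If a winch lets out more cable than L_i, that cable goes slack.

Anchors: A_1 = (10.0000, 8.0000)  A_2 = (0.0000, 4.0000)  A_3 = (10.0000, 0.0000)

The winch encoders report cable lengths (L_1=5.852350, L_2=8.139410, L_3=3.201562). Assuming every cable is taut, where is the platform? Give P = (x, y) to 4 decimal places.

circle eqns → linear via eq_j − eq_1; set c_j = A_j·A_j − L_j²
c_1 = 100.0000+64.0000−34.2500 = 129.7500
20.0000·x + 8.0000·y = c_1−c_2 = 180.0000
0.0000·x + 16.0000·y = c_1−c_3 = 40.0000
solve first two rows → x=8.0000, y=2.5000

(8.0000, 2.5000)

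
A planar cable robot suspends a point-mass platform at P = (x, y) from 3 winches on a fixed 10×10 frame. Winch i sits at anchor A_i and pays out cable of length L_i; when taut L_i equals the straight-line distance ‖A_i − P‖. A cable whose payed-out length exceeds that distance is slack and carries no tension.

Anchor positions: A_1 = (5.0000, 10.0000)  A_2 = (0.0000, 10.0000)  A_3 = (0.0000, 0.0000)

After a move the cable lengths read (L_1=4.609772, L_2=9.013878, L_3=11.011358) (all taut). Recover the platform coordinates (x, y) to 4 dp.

(8.5000, 7.0000)

expand ‖A_i−P‖²=L_i² and subtract eq 1 (k_i ≔ ‖A_i‖²−L_i²)
k_1 = 25.0000+100.0000−21.2500 = 103.7500
eq1−eq2 → [10.0000  0.0000]·P = 85.0000
eq1−eq3 → [10.0000  20.0000]·P = 225.0000
2×2 solve → P = (8.5000, 7.0000)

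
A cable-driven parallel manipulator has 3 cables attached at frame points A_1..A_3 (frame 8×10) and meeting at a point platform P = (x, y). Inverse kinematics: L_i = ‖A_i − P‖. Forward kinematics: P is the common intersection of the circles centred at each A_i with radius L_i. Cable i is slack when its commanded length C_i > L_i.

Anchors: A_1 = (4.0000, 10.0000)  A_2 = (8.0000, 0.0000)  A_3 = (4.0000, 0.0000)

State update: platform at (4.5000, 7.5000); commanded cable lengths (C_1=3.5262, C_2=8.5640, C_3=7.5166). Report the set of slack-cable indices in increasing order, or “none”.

cable 1: L_1 = ‖A_1−P‖ = 2.5495;  C_1 = 3.5262 → slack
cable 2: L_2 = ‖A_2−P‖ = 8.2765;  C_2 = 8.5640 → slack
cable 3: L_3 = ‖A_3−P‖ = 7.5166;  C_3 = 7.5166 → taut

1, 2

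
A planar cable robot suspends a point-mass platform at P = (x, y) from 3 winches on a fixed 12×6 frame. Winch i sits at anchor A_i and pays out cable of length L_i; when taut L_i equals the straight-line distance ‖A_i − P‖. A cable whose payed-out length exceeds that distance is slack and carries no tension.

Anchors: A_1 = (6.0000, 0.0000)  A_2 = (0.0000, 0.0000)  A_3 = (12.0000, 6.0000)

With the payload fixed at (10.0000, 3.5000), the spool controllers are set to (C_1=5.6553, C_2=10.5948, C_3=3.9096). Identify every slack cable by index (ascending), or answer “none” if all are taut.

cable 1: L_1 = ‖A_1−P‖ = 5.3151;  C_1 = 5.6553 → slack
cable 2: L_2 = ‖A_2−P‖ = 10.5948;  C_2 = 10.5948 → taut
cable 3: L_3 = ‖A_3−P‖ = 3.2016;  C_3 = 3.9096 → slack

1, 3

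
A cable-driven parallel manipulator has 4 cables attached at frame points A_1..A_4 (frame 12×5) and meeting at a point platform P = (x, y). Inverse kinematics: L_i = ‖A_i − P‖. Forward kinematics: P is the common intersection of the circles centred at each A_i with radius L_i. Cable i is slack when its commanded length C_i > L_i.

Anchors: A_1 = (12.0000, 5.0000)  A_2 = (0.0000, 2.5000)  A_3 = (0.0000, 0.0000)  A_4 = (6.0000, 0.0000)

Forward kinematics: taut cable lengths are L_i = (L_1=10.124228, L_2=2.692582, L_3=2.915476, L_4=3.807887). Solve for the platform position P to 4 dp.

each cable: (A_i−P)·(A_i−P) = L_i²; let c_i = ‖A_i‖²−L_i²
c_1 = 144.0000+25.0000−102.5000 = 66.5000
row 1: 24.0000x + 5.0000y = 67.5000  (c_2=-1.0000)
row 2: 24.0000x + 10.0000y = 75.0000  (c_3=-8.5000)
row 3: 12.0000x + 10.0000y = 45.0000  (c_4=21.5000)
Cramer on rows 1–2 → x = 2.5000, y = 1.5000
check cable 4: ‖A_4−P‖² = 14.5000 ≈ L_4² = 14.5000 ✓

(2.5000, 1.5000)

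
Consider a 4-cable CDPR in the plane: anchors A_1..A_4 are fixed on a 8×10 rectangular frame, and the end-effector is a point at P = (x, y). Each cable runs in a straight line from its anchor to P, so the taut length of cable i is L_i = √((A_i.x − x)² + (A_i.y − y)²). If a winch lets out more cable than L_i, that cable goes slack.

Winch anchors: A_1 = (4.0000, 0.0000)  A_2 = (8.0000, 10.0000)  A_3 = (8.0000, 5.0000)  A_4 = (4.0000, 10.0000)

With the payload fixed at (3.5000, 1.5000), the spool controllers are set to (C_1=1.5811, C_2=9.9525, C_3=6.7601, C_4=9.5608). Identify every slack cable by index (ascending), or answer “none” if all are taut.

cable 1: √((0.5000)²+(-1.5000)²)=1.5811, C_1=1.5811: taut
cable 2: √((4.5000)²+(8.5000)²)=9.6177, C_2=9.9525: slack
cable 3: √((4.5000)²+(3.5000)²)=5.7009, C_3=6.7601: slack
cable 4: √((0.5000)²+(8.5000)²)=8.5147, C_4=9.5608: slack

2, 3, 4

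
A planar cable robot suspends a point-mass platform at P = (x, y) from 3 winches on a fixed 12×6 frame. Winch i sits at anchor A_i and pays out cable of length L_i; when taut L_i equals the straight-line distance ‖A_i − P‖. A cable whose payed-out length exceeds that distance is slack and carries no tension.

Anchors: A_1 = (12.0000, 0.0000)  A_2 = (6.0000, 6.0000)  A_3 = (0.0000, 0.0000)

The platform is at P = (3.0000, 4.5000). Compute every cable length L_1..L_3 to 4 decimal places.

L_1 = √((12.0000−3.0000)² + (0.0000−4.5000)²) = 10.0623
L_2 = √((6.0000−3.0000)² + (6.0000−4.5000)²) = 3.3541
L_3 = √((0.0000−3.0000)² + (0.0000−4.5000)²) = 5.4083

(10.0623, 3.3541, 5.4083)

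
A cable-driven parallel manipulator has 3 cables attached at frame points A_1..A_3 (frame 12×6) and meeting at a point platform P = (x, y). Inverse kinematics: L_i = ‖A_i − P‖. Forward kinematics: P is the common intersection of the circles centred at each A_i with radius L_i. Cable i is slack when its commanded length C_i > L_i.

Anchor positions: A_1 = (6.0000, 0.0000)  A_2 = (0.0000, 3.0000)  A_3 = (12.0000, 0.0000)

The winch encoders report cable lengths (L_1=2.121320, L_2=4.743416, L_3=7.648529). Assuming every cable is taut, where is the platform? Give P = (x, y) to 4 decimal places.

(4.5000, 1.5000)

circle eqns → linear via eq_j − eq_1; set k_j = A_j·A_j − L_j²
k_1 = 36.0000+0.0000−4.5000 = 31.5000
12.0000·x − 6.0000·y = k_1−k_2 = 45.0000
-12.0000·x + 0.0000·y = k_1−k_3 = -54.0000
solve first two rows → x=4.5000, y=1.5000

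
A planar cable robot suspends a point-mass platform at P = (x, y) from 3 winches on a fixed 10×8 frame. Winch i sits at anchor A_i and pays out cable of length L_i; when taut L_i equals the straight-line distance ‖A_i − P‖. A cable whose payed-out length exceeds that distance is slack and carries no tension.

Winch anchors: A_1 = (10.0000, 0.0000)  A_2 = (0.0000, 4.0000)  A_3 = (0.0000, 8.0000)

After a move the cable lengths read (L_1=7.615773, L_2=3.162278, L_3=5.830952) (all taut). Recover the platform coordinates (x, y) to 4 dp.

(3.0000, 3.0000)

circle eqns → linear via eq_j − eq_1; set k_j = A_j·A_j − L_j²
k_1 = 100.0000+0.0000−58.0000 = 42.0000
20.0000·x − 8.0000·y = k_1−k_2 = 36.0000
20.0000·x − 16.0000·y = k_1−k_3 = 12.0000
solve first two rows → x=3.0000, y=3.0000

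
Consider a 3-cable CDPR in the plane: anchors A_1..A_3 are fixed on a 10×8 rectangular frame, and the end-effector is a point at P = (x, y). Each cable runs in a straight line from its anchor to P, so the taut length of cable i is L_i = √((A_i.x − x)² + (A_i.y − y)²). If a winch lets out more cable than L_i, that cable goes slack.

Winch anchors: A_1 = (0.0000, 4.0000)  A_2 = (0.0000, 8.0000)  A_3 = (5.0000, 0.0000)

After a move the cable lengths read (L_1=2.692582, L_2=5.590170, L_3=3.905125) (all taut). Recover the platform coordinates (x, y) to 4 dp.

circle eqns → linear via eq_j − eq_1; set k_j = A_j·A_j − L_j²
k_1 = 0.0000+16.0000−7.2500 = 8.7500
0.0000·x − 8.0000·y = k_1−k_2 = -24.0000
-10.0000·x + 8.0000·y = k_1−k_3 = -1.0000
solve first two rows → x=2.5000, y=3.0000

(2.5000, 3.0000)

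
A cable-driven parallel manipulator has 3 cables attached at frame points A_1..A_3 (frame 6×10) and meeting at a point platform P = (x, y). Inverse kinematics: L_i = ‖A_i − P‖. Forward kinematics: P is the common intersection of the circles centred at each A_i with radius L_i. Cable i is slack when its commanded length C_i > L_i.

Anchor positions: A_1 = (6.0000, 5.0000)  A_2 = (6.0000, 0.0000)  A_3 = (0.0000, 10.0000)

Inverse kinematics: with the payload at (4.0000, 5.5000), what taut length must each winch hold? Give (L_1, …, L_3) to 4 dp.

(2.0616, 5.8523, 6.0208)

L_1: Δ = A_1−P = (2.0000, -0.5000) → ‖Δ‖ = √4.2500 = 2.0616
L_2: Δ = A_2−P = (2.0000, -5.5000) → ‖Δ‖ = √34.2500 = 5.8523
L_3: Δ = A_3−P = (-4.0000, 4.5000) → ‖Δ‖ = √36.2500 = 6.0208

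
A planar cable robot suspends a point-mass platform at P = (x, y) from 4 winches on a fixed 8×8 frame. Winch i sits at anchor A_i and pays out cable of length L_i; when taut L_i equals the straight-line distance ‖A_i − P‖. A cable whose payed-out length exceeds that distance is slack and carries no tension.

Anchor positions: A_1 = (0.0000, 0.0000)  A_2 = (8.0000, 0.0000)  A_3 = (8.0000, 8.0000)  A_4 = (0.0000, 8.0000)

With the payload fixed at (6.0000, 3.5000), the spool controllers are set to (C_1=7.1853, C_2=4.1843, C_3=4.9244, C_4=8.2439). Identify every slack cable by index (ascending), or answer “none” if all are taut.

cable 1: √((-6.0000)²+(-3.5000)²)=6.9462, C_1=7.1853: slack
cable 2: √((2.0000)²+(-3.5000)²)=4.0311, C_2=4.1843: slack
cable 3: √((2.0000)²+(4.5000)²)=4.9244, C_3=4.9244: taut
cable 4: √((-6.0000)²+(4.5000)²)=7.5000, C_4=8.2439: slack

1, 2, 4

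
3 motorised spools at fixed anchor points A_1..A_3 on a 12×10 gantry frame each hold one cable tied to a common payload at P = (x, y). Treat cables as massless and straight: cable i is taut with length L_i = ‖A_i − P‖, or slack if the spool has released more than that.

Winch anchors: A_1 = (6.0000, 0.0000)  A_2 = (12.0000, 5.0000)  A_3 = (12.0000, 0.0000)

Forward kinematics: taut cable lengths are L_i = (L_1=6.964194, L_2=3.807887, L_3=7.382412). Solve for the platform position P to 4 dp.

circle eqns → linear via eq_j − eq_1; set k_j = A_j·A_j − L_j²
k_1 = 36.0000+0.0000−48.5000 = -12.5000
-12.0000·x − 10.0000·y = k_1−k_2 = -167.0000
-12.0000·x + 0.0000·y = k_1−k_3 = -102.0000
solve first two rows → x=8.5000, y=6.5000

(8.5000, 6.5000)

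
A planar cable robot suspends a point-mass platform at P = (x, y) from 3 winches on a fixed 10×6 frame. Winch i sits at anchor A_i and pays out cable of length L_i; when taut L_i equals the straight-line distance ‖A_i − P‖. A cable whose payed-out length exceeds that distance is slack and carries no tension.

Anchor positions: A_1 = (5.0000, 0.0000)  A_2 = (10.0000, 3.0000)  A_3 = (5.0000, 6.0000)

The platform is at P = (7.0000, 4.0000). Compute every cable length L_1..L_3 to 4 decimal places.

(4.4721, 3.1623, 2.8284)

cable 1: Δx=-2.0000, Δy=-4.0000; L_1 = √(Δx²+Δy²) = 4.4721
cable 2: Δx=3.0000, Δy=-1.0000; L_2 = √(Δx²+Δy²) = 3.1623
cable 3: Δx=-2.0000, Δy=2.0000; L_3 = √(Δx²+Δy²) = 2.8284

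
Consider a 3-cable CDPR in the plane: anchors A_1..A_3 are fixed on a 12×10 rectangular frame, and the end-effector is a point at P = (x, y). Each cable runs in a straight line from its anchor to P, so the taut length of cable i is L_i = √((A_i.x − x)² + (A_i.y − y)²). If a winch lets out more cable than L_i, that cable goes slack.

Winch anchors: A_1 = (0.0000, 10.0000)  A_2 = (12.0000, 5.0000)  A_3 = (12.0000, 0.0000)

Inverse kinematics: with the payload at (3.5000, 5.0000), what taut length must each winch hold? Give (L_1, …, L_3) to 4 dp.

L_1: Δ = A_1−P = (-3.5000, 5.0000) → ‖Δ‖ = √37.2500 = 6.1033
L_2: Δ = A_2−P = (8.5000, 0.0000) → ‖Δ‖ = √72.2500 = 8.5000
L_3: Δ = A_3−P = (8.5000, -5.0000) → ‖Δ‖ = √97.2500 = 9.8615

(6.1033, 8.5000, 9.8615)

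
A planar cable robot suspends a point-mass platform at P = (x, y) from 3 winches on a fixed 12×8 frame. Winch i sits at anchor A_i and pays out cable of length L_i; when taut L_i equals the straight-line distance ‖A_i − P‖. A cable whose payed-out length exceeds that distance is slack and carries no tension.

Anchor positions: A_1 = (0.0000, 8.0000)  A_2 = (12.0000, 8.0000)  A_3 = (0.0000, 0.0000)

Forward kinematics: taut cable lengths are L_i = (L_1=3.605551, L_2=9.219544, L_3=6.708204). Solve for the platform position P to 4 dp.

(3.0000, 6.0000)

each cable: (A_i−P)·(A_i−P) = L_i²; let q_i = ‖A_i‖²−L_i²
q_1 = 0.0000+64.0000−13.0000 = 51.0000
row 1: -24.0000x + 0.0000y = -72.0000  (q_2=123.0000)
row 2: 0.0000x + 16.0000y = 96.0000  (q_3=-45.0000)
Cramer on rows 1–2 → x = 3.0000, y = 6.0000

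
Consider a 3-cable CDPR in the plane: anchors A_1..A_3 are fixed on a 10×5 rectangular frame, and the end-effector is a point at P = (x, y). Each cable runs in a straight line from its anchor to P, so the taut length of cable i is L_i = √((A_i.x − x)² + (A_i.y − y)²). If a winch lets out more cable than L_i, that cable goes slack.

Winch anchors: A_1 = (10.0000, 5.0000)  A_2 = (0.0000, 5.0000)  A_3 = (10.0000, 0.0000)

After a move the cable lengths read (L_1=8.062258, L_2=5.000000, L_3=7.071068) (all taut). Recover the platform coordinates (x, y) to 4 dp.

(3.0000, 1.0000)

each cable: (A_i−P)·(A_i−P) = L_i²; let k_i = ‖A_i‖²−L_i²
k_1 = 100.0000+25.0000−65.0000 = 60.0000
row 1: 20.0000x + 0.0000y = 60.0000  (k_2=0.0000)
row 2: 0.0000x + 10.0000y = 10.0000  (k_3=50.0000)
Cramer on rows 1–2 → x = 3.0000, y = 1.0000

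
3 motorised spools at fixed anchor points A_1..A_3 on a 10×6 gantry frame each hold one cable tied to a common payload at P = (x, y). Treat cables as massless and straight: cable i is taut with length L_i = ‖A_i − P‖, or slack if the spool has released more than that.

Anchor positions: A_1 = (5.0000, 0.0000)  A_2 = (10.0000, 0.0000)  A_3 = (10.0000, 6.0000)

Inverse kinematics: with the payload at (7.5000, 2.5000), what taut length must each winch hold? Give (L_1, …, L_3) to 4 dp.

(3.5355, 3.5355, 4.3012)

L_1 = √((5.0000−7.5000)² + (0.0000−2.5000)²) = 3.5355
L_2 = √((10.0000−7.5000)² + (0.0000−2.5000)²) = 3.5355
L_3 = √((10.0000−7.5000)² + (6.0000−2.5000)²) = 4.3012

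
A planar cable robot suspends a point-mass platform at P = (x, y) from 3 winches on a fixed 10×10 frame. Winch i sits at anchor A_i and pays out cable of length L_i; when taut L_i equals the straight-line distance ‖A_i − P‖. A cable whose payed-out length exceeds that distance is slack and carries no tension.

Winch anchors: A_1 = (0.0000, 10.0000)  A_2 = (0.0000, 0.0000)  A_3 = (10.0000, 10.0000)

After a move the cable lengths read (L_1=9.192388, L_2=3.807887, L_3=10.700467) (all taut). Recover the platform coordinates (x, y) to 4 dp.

circle eqns → linear via eq_j − eq_1; set c_j = A_j·A_j − L_j²
c_1 = 0.0000+100.0000−84.5000 = 15.5000
0.0000·x + 20.0000·y = c_1−c_2 = 30.0000
-20.0000·x + 0.0000·y = c_1−c_3 = -70.0000
solve first two rows → x=3.5000, y=1.5000

(3.5000, 1.5000)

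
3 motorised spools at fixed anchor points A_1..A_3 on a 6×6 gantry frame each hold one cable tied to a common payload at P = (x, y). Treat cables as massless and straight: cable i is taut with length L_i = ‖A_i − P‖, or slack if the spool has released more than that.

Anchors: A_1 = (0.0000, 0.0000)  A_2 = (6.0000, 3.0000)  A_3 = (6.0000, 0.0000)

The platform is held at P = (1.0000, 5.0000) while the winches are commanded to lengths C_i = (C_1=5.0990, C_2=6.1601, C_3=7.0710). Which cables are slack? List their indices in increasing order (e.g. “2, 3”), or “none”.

cable 1: √((-1.0000)²+(-5.0000)²)=5.0990, C_1=5.0990: taut
cable 2: √((5.0000)²+(-2.0000)²)=5.3852, C_2=6.1601: slack
cable 3: √((5.0000)²+(-5.0000)²)=7.0711, C_3=7.0710: taut

2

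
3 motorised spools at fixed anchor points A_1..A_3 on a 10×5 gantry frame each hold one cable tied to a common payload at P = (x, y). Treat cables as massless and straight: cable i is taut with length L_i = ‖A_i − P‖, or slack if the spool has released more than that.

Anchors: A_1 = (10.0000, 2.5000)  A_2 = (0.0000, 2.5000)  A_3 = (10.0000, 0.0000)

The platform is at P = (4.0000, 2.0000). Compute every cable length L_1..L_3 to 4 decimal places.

cable 1: Δx=6.0000, Δy=0.5000; L_1 = √(Δx²+Δy²) = 6.0208
cable 2: Δx=-4.0000, Δy=0.5000; L_2 = √(Δx²+Δy²) = 4.0311
cable 3: Δx=6.0000, Δy=-2.0000; L_3 = √(Δx²+Δy²) = 6.3246

(6.0208, 4.0311, 6.3246)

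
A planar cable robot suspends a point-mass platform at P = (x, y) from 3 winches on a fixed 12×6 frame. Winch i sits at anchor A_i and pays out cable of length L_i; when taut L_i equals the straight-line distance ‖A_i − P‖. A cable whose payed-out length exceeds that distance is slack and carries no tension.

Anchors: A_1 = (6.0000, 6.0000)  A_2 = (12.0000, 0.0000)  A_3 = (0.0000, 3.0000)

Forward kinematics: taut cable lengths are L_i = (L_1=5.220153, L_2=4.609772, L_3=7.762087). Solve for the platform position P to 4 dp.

(7.5000, 1.0000)

circle eqns → linear via eq_j − eq_1; set q_j = A_j·A_j − L_j²
q_1 = 36.0000+36.0000−27.2500 = 44.7500
-12.0000·x + 12.0000·y = q_1−q_2 = -78.0000
12.0000·x + 6.0000·y = q_1−q_3 = 96.0000
solve first two rows → x=7.5000, y=1.0000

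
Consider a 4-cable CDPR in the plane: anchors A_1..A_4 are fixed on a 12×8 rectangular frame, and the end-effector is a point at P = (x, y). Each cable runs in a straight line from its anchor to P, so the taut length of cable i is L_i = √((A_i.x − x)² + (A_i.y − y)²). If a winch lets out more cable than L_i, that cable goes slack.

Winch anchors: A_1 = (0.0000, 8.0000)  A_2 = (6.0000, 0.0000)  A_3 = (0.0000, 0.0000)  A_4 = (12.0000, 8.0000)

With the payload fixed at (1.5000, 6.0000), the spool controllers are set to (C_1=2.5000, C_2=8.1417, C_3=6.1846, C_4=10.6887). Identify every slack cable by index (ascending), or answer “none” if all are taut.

2

i=1: geometric 2.5000 vs commanded 2.5000 ⇒ taut
i=2: geometric 7.5000 vs commanded 8.1417 ⇒ slack
i=3: geometric 6.1847 vs commanded 6.1846 ⇒ taut
i=4: geometric 10.6888 vs commanded 10.6887 ⇒ taut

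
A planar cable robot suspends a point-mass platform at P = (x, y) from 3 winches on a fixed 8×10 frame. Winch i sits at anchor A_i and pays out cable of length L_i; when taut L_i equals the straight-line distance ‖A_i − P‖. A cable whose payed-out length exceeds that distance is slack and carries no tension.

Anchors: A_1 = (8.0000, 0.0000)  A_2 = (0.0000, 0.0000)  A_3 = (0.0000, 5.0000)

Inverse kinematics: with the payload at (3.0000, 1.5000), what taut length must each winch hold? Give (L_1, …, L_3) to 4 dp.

(5.2202, 3.3541, 4.6098)

L_1 = √((8.0000−3.0000)² + (0.0000−1.5000)²) = 5.2202
L_2 = √((0.0000−3.0000)² + (0.0000−1.5000)²) = 3.3541
L_3 = √((0.0000−3.0000)² + (5.0000−1.5000)²) = 4.6098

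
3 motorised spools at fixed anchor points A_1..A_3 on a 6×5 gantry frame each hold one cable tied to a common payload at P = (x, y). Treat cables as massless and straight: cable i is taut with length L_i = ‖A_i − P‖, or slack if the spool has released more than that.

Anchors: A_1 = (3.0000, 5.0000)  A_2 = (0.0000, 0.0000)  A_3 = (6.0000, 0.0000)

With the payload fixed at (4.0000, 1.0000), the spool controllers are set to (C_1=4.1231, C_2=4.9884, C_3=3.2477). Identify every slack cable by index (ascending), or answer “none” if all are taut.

2, 3

cable 1: √((-1.0000)²+(4.0000)²)=4.1231, C_1=4.1231: taut
cable 2: √((-4.0000)²+(-1.0000)²)=4.1231, C_2=4.9884: slack
cable 3: √((2.0000)²+(-1.0000)²)=2.2361, C_3=3.2477: slack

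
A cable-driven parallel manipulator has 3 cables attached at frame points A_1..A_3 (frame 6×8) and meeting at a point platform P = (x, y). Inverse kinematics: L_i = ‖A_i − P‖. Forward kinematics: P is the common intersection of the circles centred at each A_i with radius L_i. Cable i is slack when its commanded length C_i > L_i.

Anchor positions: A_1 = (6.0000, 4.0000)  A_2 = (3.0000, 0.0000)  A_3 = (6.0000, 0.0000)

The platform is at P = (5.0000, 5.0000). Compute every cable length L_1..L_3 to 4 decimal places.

L_1: Δ = A_1−P = (1.0000, -1.0000) → ‖Δ‖ = √2.0000 = 1.4142
L_2: Δ = A_2−P = (-2.0000, -5.0000) → ‖Δ‖ = √29.0000 = 5.3852
L_3: Δ = A_3−P = (1.0000, -5.0000) → ‖Δ‖ = √26.0000 = 5.0990

(1.4142, 5.3852, 5.0990)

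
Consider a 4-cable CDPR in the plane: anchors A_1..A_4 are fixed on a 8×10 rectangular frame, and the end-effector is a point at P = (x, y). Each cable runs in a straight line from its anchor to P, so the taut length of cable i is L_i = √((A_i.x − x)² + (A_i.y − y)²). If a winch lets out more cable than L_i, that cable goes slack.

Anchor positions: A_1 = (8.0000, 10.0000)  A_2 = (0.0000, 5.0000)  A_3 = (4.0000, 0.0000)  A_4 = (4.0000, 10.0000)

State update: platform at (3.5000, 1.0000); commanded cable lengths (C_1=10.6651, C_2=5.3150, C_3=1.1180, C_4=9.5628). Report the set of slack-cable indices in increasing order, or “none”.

cable 1: L_1 = ‖A_1−P‖ = 10.0623;  C_1 = 10.6651 → slack
cable 2: L_2 = ‖A_2−P‖ = 5.3151;  C_2 = 5.3150 → taut
cable 3: L_3 = ‖A_3−P‖ = 1.1180;  C_3 = 1.1180 → taut
cable 4: L_4 = ‖A_4−P‖ = 9.0139;  C_4 = 9.5628 → slack

1, 4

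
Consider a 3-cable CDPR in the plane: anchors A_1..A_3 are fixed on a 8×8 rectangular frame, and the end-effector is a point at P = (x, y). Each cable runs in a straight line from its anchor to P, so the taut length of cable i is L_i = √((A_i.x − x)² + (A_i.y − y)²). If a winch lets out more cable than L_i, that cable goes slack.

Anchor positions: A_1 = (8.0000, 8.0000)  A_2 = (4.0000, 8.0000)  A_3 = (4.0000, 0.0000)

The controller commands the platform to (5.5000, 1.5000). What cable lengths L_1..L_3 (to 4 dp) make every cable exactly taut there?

(6.9642, 6.6708, 2.1213)

cable 1: Δx=2.5000, Δy=6.5000; L_1 = √(Δx²+Δy²) = 6.9642
cable 2: Δx=-1.5000, Δy=6.5000; L_2 = √(Δx²+Δy²) = 6.6708
cable 3: Δx=-1.5000, Δy=-1.5000; L_3 = √(Δx²+Δy²) = 2.1213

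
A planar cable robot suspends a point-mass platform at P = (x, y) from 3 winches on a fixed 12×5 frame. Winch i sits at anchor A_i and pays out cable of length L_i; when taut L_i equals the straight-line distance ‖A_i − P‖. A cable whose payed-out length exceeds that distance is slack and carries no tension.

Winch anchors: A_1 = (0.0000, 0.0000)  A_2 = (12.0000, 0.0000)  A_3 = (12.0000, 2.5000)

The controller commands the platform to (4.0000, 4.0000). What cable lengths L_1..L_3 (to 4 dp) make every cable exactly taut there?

(5.6569, 8.9443, 8.1394)

L_1 = √((0.0000−4.0000)² + (0.0000−4.0000)²) = 5.6569
L_2 = √((12.0000−4.0000)² + (0.0000−4.0000)²) = 8.9443
L_3 = √((12.0000−4.0000)² + (2.5000−4.0000)²) = 8.1394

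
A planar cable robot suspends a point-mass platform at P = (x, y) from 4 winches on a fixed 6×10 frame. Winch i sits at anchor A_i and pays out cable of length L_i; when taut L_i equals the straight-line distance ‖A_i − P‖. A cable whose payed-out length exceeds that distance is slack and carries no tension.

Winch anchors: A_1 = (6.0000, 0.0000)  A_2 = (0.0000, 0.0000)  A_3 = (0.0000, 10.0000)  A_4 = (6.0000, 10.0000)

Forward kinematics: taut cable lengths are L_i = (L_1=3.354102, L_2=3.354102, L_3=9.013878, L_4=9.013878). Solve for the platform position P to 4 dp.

circle eqns → linear via eq_j − eq_1; set q_j = A_j·A_j − L_j²
q_1 = 36.0000+0.0000−11.2500 = 24.7500
12.0000·x + 0.0000·y = q_1−q_2 = 36.0000
12.0000·x − 20.0000·y = q_1−q_3 = 6.0000
0.0000·x − 20.0000·y = q_1−q_4 = -30.0000
solve first two rows → x=3.0000, y=1.5000
check cable 4: ‖A_4−P‖² = 81.2500 ≈ L_4² = 81.2500 ✓

(3.0000, 1.5000)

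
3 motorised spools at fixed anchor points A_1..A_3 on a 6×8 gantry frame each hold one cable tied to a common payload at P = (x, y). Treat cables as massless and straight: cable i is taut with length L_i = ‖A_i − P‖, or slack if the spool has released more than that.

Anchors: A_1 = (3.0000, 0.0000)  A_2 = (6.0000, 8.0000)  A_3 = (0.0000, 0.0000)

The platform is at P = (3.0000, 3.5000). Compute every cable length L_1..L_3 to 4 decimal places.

(3.5000, 5.4083, 4.6098)

cable 1: Δx=0.0000, Δy=-3.5000; L_1 = √(Δx²+Δy²) = 3.5000
cable 2: Δx=3.0000, Δy=4.5000; L_2 = √(Δx²+Δy²) = 5.4083
cable 3: Δx=-3.0000, Δy=-3.5000; L_3 = √(Δx²+Δy²) = 4.6098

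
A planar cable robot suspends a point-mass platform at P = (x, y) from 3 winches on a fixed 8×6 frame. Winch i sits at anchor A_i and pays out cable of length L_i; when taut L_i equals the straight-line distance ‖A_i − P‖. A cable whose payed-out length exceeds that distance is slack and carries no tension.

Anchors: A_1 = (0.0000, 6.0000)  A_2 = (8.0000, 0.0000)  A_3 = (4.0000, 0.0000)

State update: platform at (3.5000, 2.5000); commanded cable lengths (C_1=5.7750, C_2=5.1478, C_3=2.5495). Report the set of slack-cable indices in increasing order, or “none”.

1

i=1: geometric 4.9497 vs commanded 5.7750 ⇒ slack
i=2: geometric 5.1478 vs commanded 5.1478 ⇒ taut
i=3: geometric 2.5495 vs commanded 2.5495 ⇒ taut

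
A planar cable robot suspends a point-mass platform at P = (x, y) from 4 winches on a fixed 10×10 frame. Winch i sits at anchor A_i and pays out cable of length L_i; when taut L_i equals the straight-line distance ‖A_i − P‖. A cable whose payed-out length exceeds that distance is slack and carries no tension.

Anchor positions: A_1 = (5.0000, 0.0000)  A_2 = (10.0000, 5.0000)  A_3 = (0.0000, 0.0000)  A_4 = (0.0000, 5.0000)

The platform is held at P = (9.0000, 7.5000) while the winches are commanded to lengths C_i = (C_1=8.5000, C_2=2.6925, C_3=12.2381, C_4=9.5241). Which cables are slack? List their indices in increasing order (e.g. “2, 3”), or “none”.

3, 4

i=1: geometric 8.5000 vs commanded 8.5000 ⇒ taut
i=2: geometric 2.6926 vs commanded 2.6925 ⇒ taut
i=3: geometric 11.7154 vs commanded 12.2381 ⇒ slack
i=4: geometric 9.3408 vs commanded 9.5241 ⇒ slack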